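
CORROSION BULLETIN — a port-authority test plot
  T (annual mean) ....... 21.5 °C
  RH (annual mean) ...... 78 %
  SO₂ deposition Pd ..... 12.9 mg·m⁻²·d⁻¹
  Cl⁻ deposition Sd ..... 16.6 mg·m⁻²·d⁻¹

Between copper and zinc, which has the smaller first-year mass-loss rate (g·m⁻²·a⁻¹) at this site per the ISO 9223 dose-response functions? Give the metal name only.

zinc

copper: temperature factor f = -0.080·(11.5) = -0.9200
  sulphur-dioxide contribution → 0.4094 μm/a
  chloride contribution → 1.04 μm/a
  ⇒ r_corr(copper) = 1.45 μm/a
  mass loss = 1.45 μm/a × 8.96 g/cm³ = 12.99 g·m⁻²·a⁻¹
zinc: T>10 °C ⇒ hinge -0.071·(21.5−10) = -0.8165
  sulphur-dioxide contribution → 0.6352 μm/a
  chloride contribution → 1.007 μm/a
  ⇒ r_corr(zinc) = 1.643 μm/a
  mass loss = 1.643 μm/a × 7.14 g/cm³ = 11.73 g·m⁻²·a⁻¹
Ordering by g·m⁻²·a⁻¹: copper (13) > zinc (11.7)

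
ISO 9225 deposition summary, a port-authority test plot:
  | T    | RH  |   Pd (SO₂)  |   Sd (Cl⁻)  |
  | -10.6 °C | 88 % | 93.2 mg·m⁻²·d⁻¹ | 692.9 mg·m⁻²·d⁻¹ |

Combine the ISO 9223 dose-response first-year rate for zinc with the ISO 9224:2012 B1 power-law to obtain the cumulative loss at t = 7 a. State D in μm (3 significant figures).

zinc: f(T) = +0.038·(T−10) [T≤10 °C] = -0.7828
  sulphur-dioxide contribution → 2.484 μm/a
  chloride contribution → 0.5979 μm/a
  total first-year rate 3.082 μm/a
Power-law: D(7) = r_corr · 7^0.813
  D(7) = 3.082 × 7^0.813 = 3.082 × 4.865 = 14.99 μm

D(7) = 15.0 μm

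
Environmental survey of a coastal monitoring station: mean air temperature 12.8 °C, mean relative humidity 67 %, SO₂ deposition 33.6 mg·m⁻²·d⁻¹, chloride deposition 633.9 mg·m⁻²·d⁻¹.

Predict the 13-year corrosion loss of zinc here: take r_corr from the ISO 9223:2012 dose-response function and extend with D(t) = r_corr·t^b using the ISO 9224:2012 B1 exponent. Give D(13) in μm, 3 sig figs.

zinc: T>10 °C ⇒ hinge -0.071·(12.8−10) = -0.1988
  Pd branch = 0.0129·Pd^0.44·e^(0.046·RH+f) = 1.082 μm/a
  Sd branch = 0.0175·Sd^0.57·e^(0.008·RH+0.085·T) = 3.511 μm/a
  sum: 1.082 + 3.511 → r_corr = 4.594 μm/a
Long-term exponent b (ISO 9224 Table 2, B1) = 0.813
  D(13) = 4.594 × 13^0.813 = 4.594 × 8.047 = 36.97 μm

D(13) = 37.0 μm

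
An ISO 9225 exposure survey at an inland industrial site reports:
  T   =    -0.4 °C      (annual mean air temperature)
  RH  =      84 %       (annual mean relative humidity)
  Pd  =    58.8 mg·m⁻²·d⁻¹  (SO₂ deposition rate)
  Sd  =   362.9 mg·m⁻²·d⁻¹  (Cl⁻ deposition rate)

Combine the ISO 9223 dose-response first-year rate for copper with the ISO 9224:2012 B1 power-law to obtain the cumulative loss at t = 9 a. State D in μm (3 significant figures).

copper: T≤10 °C ⇒ hinge +0.126·(-0.4−10) = -1.3104
  SO₂ term: 0.0053·58.8^0.26·exp(0.059·84-1.3104) = 0.5856
  Sd branch = 0.01025·Sd^0.27·e^(0.036·RH+0.049·T) = 1.015 μm/a
  sum: 0.5856 + 1.015 → r_corr = 1.601 μm/a
Power-law: D(9) = r_corr · 9^0.667
  D(9) = 1.601 × 9^0.667 = 1.601 × 4.33 = 6.932 μm

D(9) = 6.93 μm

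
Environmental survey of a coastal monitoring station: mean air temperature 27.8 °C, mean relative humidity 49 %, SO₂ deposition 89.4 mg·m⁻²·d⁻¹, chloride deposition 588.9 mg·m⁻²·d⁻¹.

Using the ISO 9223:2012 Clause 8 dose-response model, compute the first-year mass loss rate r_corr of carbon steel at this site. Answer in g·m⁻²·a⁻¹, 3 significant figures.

r_corr = 786 g·m⁻²·a⁻¹

carbon steel: T>10 °C ⇒ hinge -0.054·(27.8−10) = -0.9612
  SO₂ term: 1.77·89.4^0.52·exp(0.02·49-0.9612) = 18.66
  Sd branch = 0.102·Sd^0.62·e^(0.033·RH+0.04·T) = 81.51 μm/a
  r_corr = 18.66 + 81.51 = 100.2 μm/a
Convert to mass loss: 100.2 μm/a × 7.85 g/cm³ = 786.3 g·m⁻²·a⁻¹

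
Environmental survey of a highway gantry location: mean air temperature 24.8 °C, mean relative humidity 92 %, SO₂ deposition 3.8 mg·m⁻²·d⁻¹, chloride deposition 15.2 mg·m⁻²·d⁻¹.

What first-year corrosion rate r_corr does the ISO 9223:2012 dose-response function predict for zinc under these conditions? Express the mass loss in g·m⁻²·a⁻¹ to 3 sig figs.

r_corr = 14.1 g·m⁻²·a⁻¹

zinc: temperature factor f = -0.071·(14.8) = -1.0508
  Pd branch = 0.0129·Pd^0.44·e^(0.046·RH+f) = 0.5588 μm/a
  Cl⁻ term: 0.0175·15.2^0.57·exp(0.008·92+0.085·24.8) = 1.418
  sum: 0.5588 + 1.418 → r_corr = 1.977 μm/a
Convert to mass loss: 1.977 μm/a × 7.14 g/cm³ = 14.12 g·m⁻²·a⁻¹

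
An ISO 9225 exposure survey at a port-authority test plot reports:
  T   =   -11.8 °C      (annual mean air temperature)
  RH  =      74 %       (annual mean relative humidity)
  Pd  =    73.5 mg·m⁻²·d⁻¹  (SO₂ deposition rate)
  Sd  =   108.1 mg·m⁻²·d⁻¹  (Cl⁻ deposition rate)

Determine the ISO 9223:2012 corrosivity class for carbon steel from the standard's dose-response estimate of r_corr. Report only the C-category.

C2

carbon steel: temperature factor f = +0.150·(-21.8) = -3.2700
  sulphur-dioxide contribution → 2.761 μm/a
  chloride contribution → 13.34 μm/a
  ⇒ r_corr(carbon steel) = 16.1 μm/a
16.1 μm/a falls in (1.3, 25] for carbon steel → category C2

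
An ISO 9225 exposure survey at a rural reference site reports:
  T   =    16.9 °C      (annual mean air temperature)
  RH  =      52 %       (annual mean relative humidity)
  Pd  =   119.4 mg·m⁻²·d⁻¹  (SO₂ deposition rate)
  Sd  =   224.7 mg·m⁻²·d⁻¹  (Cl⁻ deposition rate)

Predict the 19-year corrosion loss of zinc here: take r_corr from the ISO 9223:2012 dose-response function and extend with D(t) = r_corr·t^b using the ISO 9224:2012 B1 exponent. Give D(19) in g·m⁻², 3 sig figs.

zinc: T>10 °C ⇒ hinge -0.071·(16.9−10) = -0.4899
  Pd branch = 0.0129·Pd^0.44·e^(0.046·RH+f) = 0.7088 μm/a
  Cl⁻ term: 0.0175·224.7^0.57·exp(0.008·52+0.085·16.9) = 2.443
  r_corr = 0.7088 + 2.443 = 3.152 μm/a
Power-law: D(19) = r_corr · 19^0.813
  D(19) = 3.152 × 19^0.813 = 3.152 × 10.96 = 34.53 μm
  Mass loss = 34.53 μm × 7.14 g/cm³ = 246.6 g·m⁻²

D(19) = 247 g·m⁻²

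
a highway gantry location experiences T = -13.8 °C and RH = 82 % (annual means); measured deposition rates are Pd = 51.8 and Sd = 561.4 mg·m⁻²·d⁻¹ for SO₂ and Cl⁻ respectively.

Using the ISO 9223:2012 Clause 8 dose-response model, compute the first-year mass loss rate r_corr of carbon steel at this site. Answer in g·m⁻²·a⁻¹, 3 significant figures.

r_corr = 365 g·m⁻²·a⁻¹

carbon steel: f(T) = +0.150·(T−10) [T≤10 °C] = -3.5700
  sulphur-dioxide contribution → 2.001 μm/a
  chloride contribution → 44.53 μm/a
  ⇒ r_corr(carbon steel) = 46.53 μm/a
Convert to mass loss: 46.53 μm/a × 7.85 g/cm³ = 365.2 g·m⁻²·a⁻¹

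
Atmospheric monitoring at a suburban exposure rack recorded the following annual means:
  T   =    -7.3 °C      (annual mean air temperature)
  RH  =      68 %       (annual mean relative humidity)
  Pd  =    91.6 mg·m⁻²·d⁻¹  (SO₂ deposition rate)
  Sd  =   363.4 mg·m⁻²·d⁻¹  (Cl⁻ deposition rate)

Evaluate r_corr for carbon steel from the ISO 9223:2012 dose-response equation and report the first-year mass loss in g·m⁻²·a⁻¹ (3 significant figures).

carbon steel: temperature factor f = +0.150·(-17.3) = -2.5950
  sulphur-dioxide contribution → 5.393 μm/a
  chloride contribution → 27.78 μm/a
  ⇒ r_corr(carbon steel) = 33.18 μm/a
Convert to mass loss: 33.18 μm/a × 7.85 g/cm³ = 260.4 g·m⁻²·a⁻¹

r_corr = 260 g·m⁻²·a⁻¹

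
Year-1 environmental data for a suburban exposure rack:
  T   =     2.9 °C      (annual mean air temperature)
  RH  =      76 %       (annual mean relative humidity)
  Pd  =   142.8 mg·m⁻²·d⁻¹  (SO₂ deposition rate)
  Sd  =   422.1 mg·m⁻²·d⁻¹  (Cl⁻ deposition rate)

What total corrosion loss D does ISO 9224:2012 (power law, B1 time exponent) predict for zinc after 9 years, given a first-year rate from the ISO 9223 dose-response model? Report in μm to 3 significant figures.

zinc: T≤10 °C ⇒ hinge +0.038·(2.9−10) = -0.2698
  Pd branch = 0.0129·Pd^0.44·e^(0.046·RH+f) = 2.883 μm/a
  Sd branch = 0.0175·Sd^0.57·e^(0.008·RH+0.085·T) = 1.29 μm/a
  sum: 2.883 + 1.29 → r_corr = 4.173 μm/a
Long-term exponent b (ISO 9224 Table 2, B1) = 0.813
  D(9) = 4.173 × 9^0.813 = 4.173 × 5.968 = 24.9 μm

D(9) = 24.9 μm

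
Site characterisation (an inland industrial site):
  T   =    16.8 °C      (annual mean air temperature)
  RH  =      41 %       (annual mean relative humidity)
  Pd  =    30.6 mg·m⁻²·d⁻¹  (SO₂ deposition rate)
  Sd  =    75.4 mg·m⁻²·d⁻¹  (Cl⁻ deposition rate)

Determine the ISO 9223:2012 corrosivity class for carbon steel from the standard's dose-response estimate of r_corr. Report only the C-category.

carbon steel: temperature factor f = -0.054·(6.8) = -0.3672
  sulphur-dioxide contribution → 16.49 μm/a
  chloride contribution → 11.27 μm/a
  total first-year rate 27.76 μm/a
Category bounds: 25…50 μm/a bracket r_corr ⇒ C3

C3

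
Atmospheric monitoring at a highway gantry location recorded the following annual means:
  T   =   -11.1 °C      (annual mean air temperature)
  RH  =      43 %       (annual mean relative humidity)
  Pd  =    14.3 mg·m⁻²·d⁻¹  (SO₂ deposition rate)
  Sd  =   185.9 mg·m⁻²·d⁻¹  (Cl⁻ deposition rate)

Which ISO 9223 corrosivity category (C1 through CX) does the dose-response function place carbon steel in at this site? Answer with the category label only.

carbon steel: f(T) = +0.150·(T−10) [T≤10 °C] = -3.1650
  SO₂ term: 1.77·14.3^0.52·exp(0.02·43-3.1650) = 0.7042
  Sd branch = 0.102·Sd^0.62·e^(0.033·RH+0.04·T) = 6.902 μm/a
  r_corr = 0.7042 + 6.902 = 7.606 μm/a
ISO 9223 Table 2 (carbon steel): 1.3 < 7.61 ≤ 25 μm/a ⇒ C2

C2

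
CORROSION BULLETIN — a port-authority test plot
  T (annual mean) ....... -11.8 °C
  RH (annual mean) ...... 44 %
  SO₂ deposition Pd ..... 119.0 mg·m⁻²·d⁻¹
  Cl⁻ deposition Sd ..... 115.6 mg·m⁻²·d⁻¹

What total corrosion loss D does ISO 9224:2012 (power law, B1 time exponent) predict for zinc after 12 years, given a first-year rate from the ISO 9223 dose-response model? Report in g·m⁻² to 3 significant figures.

zinc: T≤10 °C ⇒ hinge +0.038·(-11.8−10) = -0.8284
  Pd branch = 0.0129·Pd^0.44·e^(0.046·RH+f) = 0.3492 μm/a
  Cl⁻ term: 0.0175·115.6^0.57·exp(0.008·44+0.085·-11.8) = 0.1368
  sum: 0.3492 + 0.1368 → r_corr = 0.486 μm/a
Power-law: D(12) = r_corr · 12^0.813
  D(12) = 0.486 × 12^0.813 = 0.486 × 7.54 = 3.665 μm
  Mass loss = 3.665 μm × 7.14 g/cm³ = 26.17 g·m⁻²

D(12) = 26.2 g·m⁻²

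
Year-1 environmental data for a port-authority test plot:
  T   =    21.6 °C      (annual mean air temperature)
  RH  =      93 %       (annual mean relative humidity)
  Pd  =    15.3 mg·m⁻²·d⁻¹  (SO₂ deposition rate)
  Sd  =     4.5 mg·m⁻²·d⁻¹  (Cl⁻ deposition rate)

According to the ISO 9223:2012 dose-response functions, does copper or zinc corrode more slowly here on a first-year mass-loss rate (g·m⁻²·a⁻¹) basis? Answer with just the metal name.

copper: T>10 °C ⇒ hinge -0.080·(21.6−10) = -0.9280
  Pd branch = 0.0053·Pd^0.26·e^(0.059·RH+f) = 1.029 μm/a
  Sd branch = 0.01025·Sd^0.27·e^(0.036·RH+0.049·T) = 1.261 μm/a
  sum: 1.029 + 1.261 → r_corr = 2.29 μm/a
  mass loss = 2.29 μm/a × 8.96 g/cm³ = 20.52 g·m⁻²·a⁻¹
zinc: temperature factor f = -0.071·(11.6) = -0.8236
  Pd branch = 0.0129·Pd^0.44·e^(0.046·RH+f) = 1.355 μm/a
  Cl⁻ term: 0.0175·4.5^0.57·exp(0.008·93+0.085·21.6) = 0.5443
  sum: 1.355 + 0.5443 → r_corr = 1.9 μm/a
  mass loss = 1.9 μm/a × 7.14 g/cm³ = 13.56 g·m⁻²·a⁻¹
Ordering by g·m⁻²·a⁻¹: copper (20.5) > zinc (13.6)

zinc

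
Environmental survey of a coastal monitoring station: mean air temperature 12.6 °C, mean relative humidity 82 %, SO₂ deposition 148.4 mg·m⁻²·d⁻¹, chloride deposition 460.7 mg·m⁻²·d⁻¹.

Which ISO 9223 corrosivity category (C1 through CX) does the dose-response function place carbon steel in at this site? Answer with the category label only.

carbon steel: f(T) = -0.054·(T−10) [T>10 °C] = -0.1404
  sulphur-dioxide contribution → 106.8 μm/a
  chloride contribution → 113.2 μm/a
  total first-year rate 220 μm/a
ISO 9223 Table 2 (carbon steel): 200 < 220 ≤ 700 μm/a ⇒ CX

CX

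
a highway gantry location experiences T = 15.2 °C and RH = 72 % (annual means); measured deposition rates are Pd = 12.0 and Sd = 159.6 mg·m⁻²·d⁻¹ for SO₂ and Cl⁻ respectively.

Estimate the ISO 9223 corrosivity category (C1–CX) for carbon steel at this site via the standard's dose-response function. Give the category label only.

C4

carbon steel: T>10 °C ⇒ hinge -0.054·(15.2−10) = -0.2808
  SO₂ term: 1.77·12.0^0.52·exp(0.02·72-0.2808) = 20.54
  Cl⁻ term: 0.102·159.6^0.62·exp(0.033·72+0.04·15.2) = 46.82
  sum: 20.54 + 46.82 → r_corr = 67.36 μm/a
ISO 9223 Table 2 (carbon steel): 50 < 67.4 ≤ 80 μm/a ⇒ C4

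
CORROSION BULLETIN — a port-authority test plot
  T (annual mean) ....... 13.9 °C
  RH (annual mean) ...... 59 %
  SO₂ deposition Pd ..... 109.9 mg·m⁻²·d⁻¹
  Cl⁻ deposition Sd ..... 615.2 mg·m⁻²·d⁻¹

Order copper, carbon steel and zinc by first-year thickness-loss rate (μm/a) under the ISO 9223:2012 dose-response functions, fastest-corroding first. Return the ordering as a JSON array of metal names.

copper: f(T) = -0.080·(T−10) [T>10 °C] = -0.3120
  sulphur-dioxide contribution → 0.4278 μm/a
  chloride contribution → 0.9594 μm/a
  ⇒ r_corr(copper) = 1.387 μm/a
carbon steel: T>10 °C ⇒ hinge -0.054·(13.9−10) = -0.2106
  sulphur-dioxide contribution → 53.74 μm/a
  chloride contribution → 66.81 μm/a
  ⇒ r_corr(carbon steel) = 120.5 μm/a
zinc: T>10 °C ⇒ hinge -0.071·(13.9−10) = -0.2769
  sulphur-dioxide contribution → 1.167 μm/a
  chloride contribution → 3.555 μm/a
  ⇒ r_corr(zinc) = 4.722 μm/a
Ordering by μm/a: carbon steel (121) > zinc (4.72) > copper (1.39)

["carbon steel", "zinc", "copper"]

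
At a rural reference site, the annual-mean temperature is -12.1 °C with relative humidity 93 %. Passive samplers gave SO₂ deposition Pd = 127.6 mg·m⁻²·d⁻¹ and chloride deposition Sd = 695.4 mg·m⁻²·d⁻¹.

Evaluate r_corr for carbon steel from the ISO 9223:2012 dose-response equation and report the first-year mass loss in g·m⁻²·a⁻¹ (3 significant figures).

r_corr = 655 g·m⁻²·a⁻¹

carbon steel: T≤10 °C ⇒ hinge +0.150·(-12.1−10) = -3.3150
  Pd branch = 1.77·Pd^0.52·e^(0.02·RH+f) = 5.142 μm/a
  Sd branch = 0.102·Sd^0.62·e^(0.033·RH+0.04·T) = 78.24 μm/a
  r_corr = 5.142 + 78.24 = 83.38 μm/a
Convert to mass loss: 83.38 μm/a × 7.85 g/cm³ = 654.6 g·m⁻²·a⁻¹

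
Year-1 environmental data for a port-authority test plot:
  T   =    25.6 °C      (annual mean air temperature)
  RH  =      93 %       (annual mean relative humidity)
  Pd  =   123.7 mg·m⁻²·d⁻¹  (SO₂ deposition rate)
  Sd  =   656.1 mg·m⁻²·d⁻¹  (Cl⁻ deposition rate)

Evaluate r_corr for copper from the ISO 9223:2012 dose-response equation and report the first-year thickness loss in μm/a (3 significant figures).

copper: f(T) = -0.080·(T−10) [T>10 °C] = -1.2480
  SO₂ term: 0.0053·123.7^0.26·exp(0.059·93-1.2480) = 1.286
  Cl⁻ term: 0.01025·656.1^0.27·exp(0.036·93+0.049·25.6) = 5.89
  sum: 1.286 + 5.89 → r_corr = 7.176 μm/a

r_corr = 7.18 μm/a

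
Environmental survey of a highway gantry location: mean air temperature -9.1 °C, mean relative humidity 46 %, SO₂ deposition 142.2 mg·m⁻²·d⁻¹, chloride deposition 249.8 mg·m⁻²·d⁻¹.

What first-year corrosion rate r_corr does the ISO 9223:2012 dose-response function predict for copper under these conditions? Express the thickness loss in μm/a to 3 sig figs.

copper: f(T) = +0.126·(T−10) [T≤10 °C] = -2.4066
  sulphur-dioxide contribution → 0.02615 μm/a
  chloride contribution → 0.1526 μm/a
  total first-year rate 0.1788 μm/a

r_corr = 0.179 μm/a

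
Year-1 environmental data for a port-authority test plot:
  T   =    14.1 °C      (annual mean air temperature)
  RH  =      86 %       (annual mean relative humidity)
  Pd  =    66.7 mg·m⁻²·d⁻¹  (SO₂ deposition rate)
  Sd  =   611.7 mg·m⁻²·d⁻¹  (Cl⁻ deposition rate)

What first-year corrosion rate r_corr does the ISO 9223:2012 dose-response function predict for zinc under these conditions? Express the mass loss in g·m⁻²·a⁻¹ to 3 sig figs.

zinc: f(T) = -0.071·(T−10) [T>10 °C] = -0.2911
  sulphur-dioxide contribution → 3.198 μm/a
  chloride contribution → 4.474 μm/a
  ⇒ r_corr(zinc) = 7.671 μm/a
Convert to mass loss: 7.671 μm/a × 7.14 g/cm³ = 54.77 g·m⁻²·a⁻¹

r_corr = 54.8 g·m⁻²·a⁻¹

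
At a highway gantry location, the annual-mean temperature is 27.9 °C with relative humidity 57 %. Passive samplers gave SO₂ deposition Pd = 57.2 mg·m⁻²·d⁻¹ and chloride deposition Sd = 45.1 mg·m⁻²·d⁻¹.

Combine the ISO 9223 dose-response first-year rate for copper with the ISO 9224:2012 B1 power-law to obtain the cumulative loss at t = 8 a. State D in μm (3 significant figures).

D(8) = 3.92 μm

copper: f(T) = -0.080·(T−10) [T>10 °C] = -1.4320
  Pd branch = 0.0053·Pd^0.26·e^(0.059·RH+f) = 0.1047 μm/a
  Cl⁻ term: 0.01025·45.1^0.27·exp(0.036·57+0.049·27.9) = 0.8755
  sum: 0.1047 + 0.8755 → r_corr = 0.9802 μm/a
Power-law: D(8) = r_corr · 8^0.667
  D(8) = 0.9802 × 8^0.667 = 0.9802 × 4.003 = 3.923 μm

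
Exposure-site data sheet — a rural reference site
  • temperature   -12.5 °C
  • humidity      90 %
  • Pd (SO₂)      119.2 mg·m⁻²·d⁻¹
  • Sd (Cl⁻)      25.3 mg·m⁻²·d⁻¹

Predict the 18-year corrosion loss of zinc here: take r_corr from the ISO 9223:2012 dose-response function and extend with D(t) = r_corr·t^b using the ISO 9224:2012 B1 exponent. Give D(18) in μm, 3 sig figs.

D(18) = 30.4 μm

zinc: temperature factor f = +0.038·(-22.5) = -0.8550
  Pd branch = 0.0129·Pd^0.44·e^(0.046·RH+f) = 2.824 μm/a
  Sd branch = 0.0175·Sd^0.57·e^(0.008·RH+0.085·T) = 0.07836 μm/a
  sum: 2.824 + 0.07836 → r_corr = 2.902 μm/a
ISO 9224: D(t) = r_corr · t^b with b = 0.813 (zinc, B1)
  D(18) = 2.902 × 18^0.813 = 2.902 × 10.48 = 30.43 μm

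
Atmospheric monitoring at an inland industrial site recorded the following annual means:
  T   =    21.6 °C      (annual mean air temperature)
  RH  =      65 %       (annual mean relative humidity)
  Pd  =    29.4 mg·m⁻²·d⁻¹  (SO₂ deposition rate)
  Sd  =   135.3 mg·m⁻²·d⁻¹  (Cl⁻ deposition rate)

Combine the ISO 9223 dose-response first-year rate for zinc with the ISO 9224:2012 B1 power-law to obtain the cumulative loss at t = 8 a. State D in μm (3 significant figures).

D(8) = 19.1 μm

zinc: f(T) = -0.071·(T−10) [T>10 °C] = -0.8236
  SO₂ term: 0.0129·29.4^0.44·exp(0.046·65-0.8236) = 0.4983
  Sd branch = 0.0175·Sd^0.57·e^(0.008·RH+0.085·T) = 3.027 μm/a
  sum: 0.4983 + 3.027 → r_corr = 3.526 μm/a
Long-term exponent b (ISO 9224 Table 2, B1) = 0.813
  D(8) = 3.526 × 8^0.813 = 3.526 × 5.423 = 19.12 μm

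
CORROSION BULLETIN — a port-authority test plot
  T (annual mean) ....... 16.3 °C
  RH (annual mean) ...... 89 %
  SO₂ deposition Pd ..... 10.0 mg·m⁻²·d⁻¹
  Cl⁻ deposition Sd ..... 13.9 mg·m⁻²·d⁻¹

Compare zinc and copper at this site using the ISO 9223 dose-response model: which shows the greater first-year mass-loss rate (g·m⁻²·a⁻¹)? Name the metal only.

zinc: f(T) = -0.071·(T−10) [T>10 °C] = -0.4473
  SO₂ term: 0.0129·10.0^0.44·exp(0.046·89-0.4473) = 1.362
  Cl⁻ term: 0.0175·13.9^0.57·exp(0.008·89+0.085·16.3) = 0.639
  r_corr = 1.362 + 0.639 = 2.001 μm/a
  mass loss = 2.001 μm/a × 7.14 g/cm³ = 14.29 g·m⁻²·a⁻¹
copper: f(T) = -0.080·(T−10) [T>10 °C] = -0.5040
  SO₂ term: 0.0053·10.0^0.26·exp(0.059·89-0.5040) = 1.111
  Sd branch = 0.01025·Sd^0.27·e^(0.036·RH+0.049·T) = 1.142 μm/a
  sum: 1.111 + 1.142 → r_corr = 2.253 μm/a
  mass loss = 2.253 μm/a × 8.96 g/cm³ = 20.19 g·m⁻²·a⁻¹
Ordering by g·m⁻²·a⁻¹: copper (20.2) > zinc (14.3)

copper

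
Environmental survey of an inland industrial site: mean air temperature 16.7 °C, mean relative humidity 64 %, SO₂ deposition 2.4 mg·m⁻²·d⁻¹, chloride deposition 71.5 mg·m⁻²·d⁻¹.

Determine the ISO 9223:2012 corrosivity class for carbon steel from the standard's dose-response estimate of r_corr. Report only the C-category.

carbon steel: T>10 °C ⇒ hinge -0.054·(16.7−10) = -0.3618
  SO₂ term: 1.77·2.4^0.52·exp(0.02·64-0.3618) = 6.99
  Cl⁻ term: 0.102·71.5^0.62·exp(0.033·64+0.04·16.7) = 23.21
  r_corr = 6.99 + 23.21 = 30.2 μm/a
ISO 9223 Table 2 (carbon steel): 25 < 30.2 ≤ 50 μm/a ⇒ C3

C3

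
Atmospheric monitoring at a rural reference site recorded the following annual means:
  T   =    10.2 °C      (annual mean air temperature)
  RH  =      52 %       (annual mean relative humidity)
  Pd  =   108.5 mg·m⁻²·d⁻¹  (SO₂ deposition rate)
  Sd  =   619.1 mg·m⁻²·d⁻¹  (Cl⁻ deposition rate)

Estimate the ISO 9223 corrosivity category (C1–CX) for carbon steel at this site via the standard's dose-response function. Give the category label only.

C5

carbon steel: f(T) = -0.054·(T−10) [T>10 °C] = -0.0108
  SO₂ term: 1.77·108.5^0.52·exp(0.02·52-0.0108) = 56.67
  Sd branch = 0.102·Sd^0.62·e^(0.033·RH+0.04·T) = 45.91 μm/a
  r_corr = 56.67 + 45.91 = 102.6 μm/a
ISO 9223 Table 2 (carbon steel): 80 < 103 ≤ 200 μm/a ⇒ C5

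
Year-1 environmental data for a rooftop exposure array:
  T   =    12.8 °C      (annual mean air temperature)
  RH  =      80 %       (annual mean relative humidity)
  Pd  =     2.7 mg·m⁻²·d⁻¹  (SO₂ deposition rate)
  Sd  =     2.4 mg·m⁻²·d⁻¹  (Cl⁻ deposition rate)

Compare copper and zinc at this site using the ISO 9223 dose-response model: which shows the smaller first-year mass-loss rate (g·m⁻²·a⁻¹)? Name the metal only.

zinc

copper: temperature factor f = -0.080·(2.8) = -0.2240
  sulphur-dioxide contribution → 0.6152 μm/a
  chloride contribution → 0.4331 μm/a
  total first-year rate 1.048 μm/a
  mass loss = 1.048 μm/a × 8.96 g/cm³ = 9.392 g·m⁻²·a⁻¹
zinc: f(T) = -0.071·(T−10) [T>10 °C] = -0.1988
  sulphur-dioxide contribution → 0.649 μm/a
  chloride contribution → 0.1623 μm/a
  total first-year rate 0.8113 μm/a
  mass loss = 0.8113 μm/a × 7.14 g/cm³ = 5.793 g·m⁻²·a⁻¹
Ordering by g·m⁻²·a⁻¹: copper (9.39) > zinc (5.79)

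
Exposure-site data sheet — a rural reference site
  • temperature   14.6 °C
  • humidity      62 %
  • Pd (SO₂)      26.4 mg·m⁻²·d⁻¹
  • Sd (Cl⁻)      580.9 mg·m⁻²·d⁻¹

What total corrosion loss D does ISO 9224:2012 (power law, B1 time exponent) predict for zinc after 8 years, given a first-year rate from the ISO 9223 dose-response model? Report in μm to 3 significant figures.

D(8) = 24.0 μm

zinc: temperature factor f = -0.071·(4.6) = -0.3266
  sulphur-dioxide contribution → 0.6806 μm/a
  chloride contribution → 3.741 μm/a
  ⇒ r_corr(zinc) = 4.421 μm/a
ISO 9224: D(t) = r_corr · t^b with b = 0.813 (zinc, B1)
  D(8) = 4.421 × 8^0.813 = 4.421 × 5.423 = 23.97 μm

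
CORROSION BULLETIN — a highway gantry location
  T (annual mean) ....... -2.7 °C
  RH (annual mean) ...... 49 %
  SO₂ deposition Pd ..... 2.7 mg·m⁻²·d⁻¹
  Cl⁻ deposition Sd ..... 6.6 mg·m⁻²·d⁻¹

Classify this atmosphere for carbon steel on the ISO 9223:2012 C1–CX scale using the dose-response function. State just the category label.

carbon steel: temperature factor f = +0.150·(-12.7) = -1.9050
  Pd branch = 1.77·Pd^0.52·e^(0.02·RH+f) = 1.176 μm/a
  Cl⁻ term: 0.102·6.6^0.62·exp(0.033·49+0.04·-2.7) = 1.486
  r_corr = 1.176 + 1.486 = 2.663 μm/a
ISO 9223 Table 2 (carbon steel): 1.3 < 2.66 ≤ 25 μm/a ⇒ C2

C2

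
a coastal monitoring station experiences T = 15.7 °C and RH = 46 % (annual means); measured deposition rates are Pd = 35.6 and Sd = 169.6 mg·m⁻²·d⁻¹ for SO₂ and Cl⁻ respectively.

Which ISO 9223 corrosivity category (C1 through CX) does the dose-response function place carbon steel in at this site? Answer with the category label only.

carbon steel: f(T) = -0.054·(T−10) [T>10 °C] = -0.3078
  Pd branch = 1.77·Pd^0.52·e^(0.02·RH+f) = 20.92 μm/a
  Cl⁻ term: 0.102·169.6^0.62·exp(0.033·46+0.04·15.7) = 21.03
  r_corr = 20.92 + 21.03 = 41.95 μm/a
42 μm/a falls in (25, 50] for carbon steel → category C3

C3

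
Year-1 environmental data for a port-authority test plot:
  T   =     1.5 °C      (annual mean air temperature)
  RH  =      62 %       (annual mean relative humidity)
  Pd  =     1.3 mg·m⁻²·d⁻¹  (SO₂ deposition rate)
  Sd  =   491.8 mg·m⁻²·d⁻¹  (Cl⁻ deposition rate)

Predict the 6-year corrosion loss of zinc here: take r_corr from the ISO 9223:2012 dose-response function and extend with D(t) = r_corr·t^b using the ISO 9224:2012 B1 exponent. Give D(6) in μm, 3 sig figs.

D(6) = 5.57 μm

zinc: temperature factor f = +0.038·(-8.5) = -0.3230
  sulphur-dioxide contribution → 0.1816 μm/a
  chloride contribution → 1.117 μm/a
  ⇒ r_corr(zinc) = 1.299 μm/a
Power-law: D(6) = r_corr · 6^0.813
  D(6) = 1.299 × 6^0.813 = 1.299 × 4.292 = 5.574 μm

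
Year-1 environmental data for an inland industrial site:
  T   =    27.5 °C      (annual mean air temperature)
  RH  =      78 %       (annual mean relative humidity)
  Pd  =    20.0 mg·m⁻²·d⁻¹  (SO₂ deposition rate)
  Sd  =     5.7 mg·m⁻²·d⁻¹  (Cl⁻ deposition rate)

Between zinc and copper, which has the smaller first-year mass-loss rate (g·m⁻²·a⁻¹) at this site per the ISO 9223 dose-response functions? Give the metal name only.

zinc: T>10 °C ⇒ hinge -0.071·(27.5−10) = -1.2425
  SO₂ term: 0.0129·20.0^0.44·exp(0.046·78-1.2425) = 0.5031
  Cl⁻ term: 0.0175·5.7^0.57·exp(0.008·78+0.085·27.5) = 0.9121
  r_corr = 0.5031 + 0.9121 = 1.415 μm/a
  mass loss = 1.415 μm/a × 7.14 g/cm³ = 10.1 g·m⁻²·a⁻¹
copper: f(T) = -0.080·(T−10) [T>10 °C] = -1.4000
  Pd branch = 0.0053·Pd^0.26·e^(0.059·RH+f) = 0.2839 μm/a
  Sd branch = 0.01025·Sd^0.27·e^(0.036·RH+0.049·T) = 1.046 μm/a
  sum: 0.2839 + 1.046 → r_corr = 1.33 μm/a
  mass loss = 1.33 μm/a × 8.96 g/cm³ = 11.92 g·m⁻²·a⁻¹
Ordering by g·m⁻²·a⁻¹: copper (11.9) > zinc (10.1)

zinc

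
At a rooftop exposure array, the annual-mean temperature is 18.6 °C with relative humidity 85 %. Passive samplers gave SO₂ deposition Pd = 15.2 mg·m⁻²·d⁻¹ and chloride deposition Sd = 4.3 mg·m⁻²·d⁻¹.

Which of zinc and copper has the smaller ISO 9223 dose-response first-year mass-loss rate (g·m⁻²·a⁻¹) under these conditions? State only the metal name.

zinc

zinc: temperature factor f = -0.071·(8.6) = -0.6106
  SO₂ term: 0.0129·15.2^0.44·exp(0.046·85-0.6106) = 1.157
  Cl⁻ term: 0.0175·4.3^0.57·exp(0.008·85+0.085·18.6) = 0.3855
  sum: 1.157 + 0.3855 → r_corr = 1.543 μm/a
  mass loss = 1.543 μm/a × 7.14 g/cm³ = 11.02 g·m⁻²·a⁻¹
copper: f(T) = -0.080·(T−10) [T>10 °C] = -0.6880
  SO₂ term: 0.0053·15.2^0.26·exp(0.059·85-0.6880) = 0.8142
  Cl⁻ term: 0.01025·4.3^0.27·exp(0.036·85+0.049·18.6) = 0.8063
  sum: 0.8142 + 0.8063 → r_corr = 1.621 μm/a
  mass loss = 1.621 μm/a × 8.96 g/cm³ = 14.52 g·m⁻²·a⁻¹
Ordering by g·m⁻²·a⁻¹: copper (14.5) > zinc (11)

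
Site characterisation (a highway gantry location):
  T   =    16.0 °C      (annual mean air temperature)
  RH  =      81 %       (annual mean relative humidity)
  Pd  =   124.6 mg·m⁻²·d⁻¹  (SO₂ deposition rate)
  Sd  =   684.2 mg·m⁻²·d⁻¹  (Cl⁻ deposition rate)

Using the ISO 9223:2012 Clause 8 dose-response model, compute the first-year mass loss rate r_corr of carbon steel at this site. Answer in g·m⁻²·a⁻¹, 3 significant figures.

r_corr = 1.88e+03 g·m⁻²·a⁻¹

carbon steel: temperature factor f = -0.054·(6.0) = -0.3240
  Pd branch = 1.77·Pd^0.52·e^(0.02·RH+f) = 79.52 μm/a
  Cl⁻ term: 0.102·684.2^0.62·exp(0.033·81+0.04·16.0) = 160.4
  sum: 79.52 + 160.4 → r_corr = 239.9 μm/a
Convert to mass loss: 239.9 μm/a × 7.85 g/cm³ = 1883 g·m⁻²·a⁻¹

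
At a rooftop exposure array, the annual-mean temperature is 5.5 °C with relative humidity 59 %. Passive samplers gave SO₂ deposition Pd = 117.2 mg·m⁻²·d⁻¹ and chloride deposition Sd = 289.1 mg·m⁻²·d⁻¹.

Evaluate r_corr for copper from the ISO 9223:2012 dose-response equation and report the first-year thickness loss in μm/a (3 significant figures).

r_corr = 0.856 μm/a

copper: temperature factor f = +0.126·(-4.5) = -0.5670
  sulphur-dioxide contribution → 0.3371 μm/a
  chloride contribution → 0.5184 μm/a
  total first-year rate 0.8555 μm/a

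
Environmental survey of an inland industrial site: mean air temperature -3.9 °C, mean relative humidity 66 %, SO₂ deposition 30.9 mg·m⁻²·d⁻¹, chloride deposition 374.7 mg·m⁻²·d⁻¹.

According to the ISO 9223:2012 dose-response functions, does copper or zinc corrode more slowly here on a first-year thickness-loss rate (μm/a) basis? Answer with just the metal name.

copper

copper: T≤10 °C ⇒ hinge +0.126·(-3.9−10) = -1.7514
  Pd branch = 0.0053·Pd^0.26·e^(0.059·RH+f) = 0.1102 μm/a
  Sd branch = 0.01025·Sd^0.27·e^(0.036·RH+0.049·T) = 0.4513 μm/a
  r_corr = 0.1102 + 0.4513 = 0.5615 μm/a
zinc: f(T) = +0.038·(T−10) [T≤10 °C] = -0.5282
  Pd branch = 0.0129·Pd^0.44·e^(0.046·RH+f) = 0.7166 μm/a
  Cl⁻ term: 0.0175·374.7^0.57·exp(0.008·66+0.085·-3.9) = 0.6243
  sum: 0.7166 + 0.6243 → r_corr = 1.341 μm/a
Ordering by μm/a: zinc (1.34) > copper (0.562)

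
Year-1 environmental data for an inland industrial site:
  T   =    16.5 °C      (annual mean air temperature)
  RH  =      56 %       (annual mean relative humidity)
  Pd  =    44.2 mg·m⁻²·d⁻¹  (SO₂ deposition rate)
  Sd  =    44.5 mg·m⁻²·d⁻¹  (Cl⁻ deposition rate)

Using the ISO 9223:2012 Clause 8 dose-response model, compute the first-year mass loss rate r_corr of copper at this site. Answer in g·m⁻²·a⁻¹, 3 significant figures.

copper: T>10 °C ⇒ hinge -0.080·(16.5−10) = -0.5200
  Pd branch = 0.0053·Pd^0.26·e^(0.059·RH+f) = 0.2297 μm/a
  Sd branch = 0.01025·Sd^0.27·e^(0.036·RH+0.049·T) = 0.4813 μm/a
  r_corr = 0.2297 + 0.4813 = 0.711 μm/a
Convert to mass loss: 0.711 μm/a × 8.96 g/cm³ = 6.371 g·m⁻²·a⁻¹

r_corr = 6.37 g·m⁻²·a⁻¹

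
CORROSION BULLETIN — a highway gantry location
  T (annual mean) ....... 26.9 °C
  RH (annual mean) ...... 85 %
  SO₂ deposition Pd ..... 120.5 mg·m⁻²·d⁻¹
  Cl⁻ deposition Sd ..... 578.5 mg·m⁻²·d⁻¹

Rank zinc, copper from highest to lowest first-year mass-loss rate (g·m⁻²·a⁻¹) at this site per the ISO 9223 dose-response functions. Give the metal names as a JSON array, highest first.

["zinc", "copper"]

zinc: f(T) = -0.071·(T−10) [T>10 °C] = -1.1999
  sulphur-dioxide contribution → 1.597 μm/a
  chloride contribution → 12.76 μm/a
  total first-year rate 14.36 μm/a
  mass loss = 14.36 μm/a × 7.14 g/cm³ = 102.5 g·m⁻²·a⁻¹
copper: temperature factor f = -0.080·(16.9) = -1.3520
  sulphur-dioxide contribution → 0.718 μm/a
  chloride contribution → 4.549 μm/a
  ⇒ r_corr(copper) = 5.267 μm/a
  mass loss = 5.267 μm/a × 8.96 g/cm³ = 47.19 g·m⁻²·a⁻¹
Ordering by g·m⁻²·a⁻¹: zinc (103) > copper (47.2)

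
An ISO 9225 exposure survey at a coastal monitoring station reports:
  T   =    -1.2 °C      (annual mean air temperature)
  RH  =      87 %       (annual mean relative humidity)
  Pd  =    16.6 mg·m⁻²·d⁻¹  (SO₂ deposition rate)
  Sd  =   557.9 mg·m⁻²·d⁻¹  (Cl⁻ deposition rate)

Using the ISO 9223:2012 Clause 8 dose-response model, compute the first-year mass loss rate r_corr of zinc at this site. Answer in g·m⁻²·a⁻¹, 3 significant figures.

r_corr = 19.7 g·m⁻²·a⁻¹

zinc: f(T) = +0.038·(T−10) [T≤10 °C] = -0.4256
  sulphur-dioxide contribution → 1.587 μm/a
  chloride contribution → 1.166 μm/a
  ⇒ r_corr(zinc) = 2.753 μm/a
Convert to mass loss: 2.753 μm/a × 7.14 g/cm³ = 19.66 g·m⁻²·a⁻¹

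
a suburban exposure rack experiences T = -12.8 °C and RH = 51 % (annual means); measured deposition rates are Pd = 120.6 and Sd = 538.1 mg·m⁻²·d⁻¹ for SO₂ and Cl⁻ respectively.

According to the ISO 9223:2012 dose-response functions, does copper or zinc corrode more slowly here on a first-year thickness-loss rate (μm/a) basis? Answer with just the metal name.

copper: temperature factor f = +0.126·(-22.8) = -2.8728
  sulphur-dioxide contribution → 0.02111 μm/a
  chloride contribution → 0.1875 μm/a
  ⇒ r_corr(copper) = 0.2086 μm/a
zinc: f(T) = +0.038·(T−10) [T≤10 °C] = -0.8664
  sulphur-dioxide contribution → 0.4666 μm/a
  chloride contribution → 0.3194 μm/a
  ⇒ r_corr(zinc) = 0.786 μm/a
Ordering by μm/a: zinc (0.786) > copper (0.209)

copper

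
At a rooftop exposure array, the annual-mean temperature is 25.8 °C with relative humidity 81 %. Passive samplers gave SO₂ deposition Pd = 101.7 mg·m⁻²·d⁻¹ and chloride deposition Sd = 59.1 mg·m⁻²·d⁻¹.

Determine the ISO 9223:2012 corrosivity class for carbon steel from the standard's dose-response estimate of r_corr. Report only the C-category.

C5

carbon steel: temperature factor f = -0.054·(15.8) = -0.8532
  SO₂ term: 1.77·101.7^0.52·exp(0.02·81-0.8532) = 42.15
  Sd branch = 0.102·Sd^0.62·e^(0.033·RH+0.04·T) = 52.01 μm/a
  r_corr = 42.15 + 52.01 = 94.16 μm/a
Category bounds: 80…200 μm/a bracket r_corr ⇒ C5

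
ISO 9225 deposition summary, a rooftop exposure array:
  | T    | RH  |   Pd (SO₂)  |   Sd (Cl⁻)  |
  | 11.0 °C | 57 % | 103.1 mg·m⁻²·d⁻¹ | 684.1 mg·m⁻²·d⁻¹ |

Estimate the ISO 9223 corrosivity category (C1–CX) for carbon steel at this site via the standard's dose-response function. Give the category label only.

carbon steel: temperature factor f = -0.054·(1.0) = -0.0540
  SO₂ term: 1.77·103.1^0.52·exp(0.02·57-0.0540) = 58.41
  Cl⁻ term: 0.102·684.1^0.62·exp(0.033·57+0.04·11.0) = 59.48
  sum: 58.41 + 59.48 → r_corr = 117.9 μm/a
ISO 9223 Table 2 (carbon steel): 80 < 118 ≤ 200 μm/a ⇒ C5

C5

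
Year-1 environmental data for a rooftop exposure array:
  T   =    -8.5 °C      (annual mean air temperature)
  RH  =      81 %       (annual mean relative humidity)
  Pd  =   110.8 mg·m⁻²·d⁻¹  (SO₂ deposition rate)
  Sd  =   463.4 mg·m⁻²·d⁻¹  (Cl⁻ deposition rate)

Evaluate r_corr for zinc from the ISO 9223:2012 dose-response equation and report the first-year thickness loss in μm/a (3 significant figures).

zinc: T≤10 °C ⇒ hinge +0.038·(-8.5−10) = -0.7030
  sulphur-dioxide contribution → 2.104 μm/a
  chloride contribution → 0.5374 μm/a
  total first-year rate 2.641 μm/a

r_corr = 2.64 μm/a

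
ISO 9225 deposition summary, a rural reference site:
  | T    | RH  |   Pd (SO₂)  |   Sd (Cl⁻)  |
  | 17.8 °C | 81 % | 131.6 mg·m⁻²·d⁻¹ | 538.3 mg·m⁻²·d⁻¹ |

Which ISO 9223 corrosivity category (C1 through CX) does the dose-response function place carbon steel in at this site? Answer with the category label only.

CX

carbon steel: T>10 °C ⇒ hinge -0.054·(17.8−10) = -0.4212
  sulphur-dioxide contribution → 74.24 μm/a
  chloride contribution → 148.6 μm/a
  total first-year rate 222.8 μm/a
Category bounds: 200…700 μm/a bracket r_corr ⇒ CX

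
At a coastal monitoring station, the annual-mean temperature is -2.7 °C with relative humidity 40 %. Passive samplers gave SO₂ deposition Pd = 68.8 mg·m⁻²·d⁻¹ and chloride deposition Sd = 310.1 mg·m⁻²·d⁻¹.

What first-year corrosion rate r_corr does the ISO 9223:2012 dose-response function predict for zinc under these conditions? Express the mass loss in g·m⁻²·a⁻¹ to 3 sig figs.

zinc: temperature factor f = +0.038·(-12.7) = -0.4826
  Pd branch = 0.0129·Pd^0.44·e^(0.046·RH+f) = 0.3226 μm/a
  Sd branch = 0.0175·Sd^0.57·e^(0.008·RH+0.085·T) = 0.5041 μm/a
  r_corr = 0.3226 + 0.5041 = 0.8267 μm/a
Convert to mass loss: 0.8267 μm/a × 7.14 g/cm³ = 5.902 g·m⁻²·a⁻¹

r_corr = 5.90 g·m⁻²·a⁻¹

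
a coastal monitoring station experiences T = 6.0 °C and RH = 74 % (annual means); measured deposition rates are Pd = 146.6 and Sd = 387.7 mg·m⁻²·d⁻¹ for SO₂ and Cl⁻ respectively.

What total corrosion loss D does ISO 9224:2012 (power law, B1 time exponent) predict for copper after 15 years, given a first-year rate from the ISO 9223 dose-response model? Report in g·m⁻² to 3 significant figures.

copper: f(T) = +0.126·(T−10) [T≤10 °C] = -0.5040
  Pd branch = 0.0053·Pd^0.26·e^(0.059·RH+f) = 0.922 μm/a
  Cl⁻ term: 0.01025·387.7^0.27·exp(0.036·74+0.049·6.0) = 0.9869
  sum: 0.922 + 0.9869 → r_corr = 1.909 μm/a
Long-term exponent b (ISO 9224 Table 2, B1) = 0.667
  D(15) = 1.909 × 15^0.667 = 1.909 × 6.088 = 11.62 μm
  Mass loss = 11.62 μm × 8.96 g/cm³ = 104.1 g·m⁻²

D(15) = 104 g·m⁻²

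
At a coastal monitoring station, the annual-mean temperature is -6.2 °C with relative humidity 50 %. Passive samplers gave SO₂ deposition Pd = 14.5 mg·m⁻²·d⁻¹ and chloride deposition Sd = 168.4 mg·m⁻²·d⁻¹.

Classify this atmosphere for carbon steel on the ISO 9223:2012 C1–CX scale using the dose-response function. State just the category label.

carbon steel: temperature factor f = +0.150·(-16.2) = -2.4300
  sulphur-dioxide contribution → 1.702 μm/a
  chloride contribution → 9.95 μm/a
  ⇒ r_corr(carbon steel) = 11.65 μm/a
ISO 9223 Table 2 (carbon steel): 1.3 < 11.7 ≤ 25 μm/a ⇒ C2

C2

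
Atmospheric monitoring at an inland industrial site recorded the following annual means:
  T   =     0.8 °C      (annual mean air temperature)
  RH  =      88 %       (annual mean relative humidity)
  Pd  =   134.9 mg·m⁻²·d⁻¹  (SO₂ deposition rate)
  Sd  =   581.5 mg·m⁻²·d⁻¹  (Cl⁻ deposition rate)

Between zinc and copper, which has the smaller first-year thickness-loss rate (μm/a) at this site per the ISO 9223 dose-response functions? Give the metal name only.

zinc: T≤10 °C ⇒ hinge +0.038·(0.8−10) = -0.3496
  sulphur-dioxide contribution → 4.508 μm/a
  chloride contribution → 1.426 μm/a
  total first-year rate 5.934 μm/a
copper: temperature factor f = +0.126·(-9.2) = -1.1592
  sulphur-dioxide contribution → 1.07 μm/a
  chloride contribution → 1.413 μm/a
  ⇒ r_corr(copper) = 2.483 μm/a
Ordering by μm/a: zinc (5.93) > copper (2.48)

copper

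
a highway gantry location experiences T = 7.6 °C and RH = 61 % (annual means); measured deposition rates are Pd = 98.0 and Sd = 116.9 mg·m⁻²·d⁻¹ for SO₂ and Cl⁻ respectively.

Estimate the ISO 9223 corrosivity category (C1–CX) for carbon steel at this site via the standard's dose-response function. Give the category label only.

C4

carbon steel: T≤10 °C ⇒ hinge +0.150·(7.6−10) = -0.3600
  Pd branch = 1.77·Pd^0.52·e^(0.02·RH+f) = 45.38 μm/a
  Sd branch = 0.102·Sd^0.62·e^(0.033·RH+0.04·T) = 19.81 μm/a
  r_corr = 45.38 + 19.81 = 65.2 μm/a
Category bounds: 50…80 μm/a bracket r_corr ⇒ C4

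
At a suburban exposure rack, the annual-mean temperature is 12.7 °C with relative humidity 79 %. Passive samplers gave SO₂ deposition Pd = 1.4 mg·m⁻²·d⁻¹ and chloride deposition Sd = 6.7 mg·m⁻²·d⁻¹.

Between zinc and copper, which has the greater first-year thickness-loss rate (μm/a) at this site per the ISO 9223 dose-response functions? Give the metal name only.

zinc: f(T) = -0.071·(T−10) [T>10 °C] = -0.1917
  SO₂ term: 0.0129·1.4^0.44·exp(0.046·79-0.1917) = 0.4676
  Sd branch = 0.0175·Sd^0.57·e^(0.008·RH+0.085·T) = 0.2865 μm/a
  r_corr = 0.4676 + 0.2865 = 0.7541 μm/a
copper: f(T) = -0.080·(T−10) [T>10 °C] = -0.2160
  SO₂ term: 0.0053·1.4^0.26·exp(0.059·79-0.2160) = 0.4928
  Cl⁻ term: 0.01025·6.7^0.27·exp(0.036·79+0.049·12.7) = 0.5485
  sum: 0.4928 + 0.5485 → r_corr = 1.041 μm/a
Ordering by μm/a: copper (1.04) > zinc (0.754)

copper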